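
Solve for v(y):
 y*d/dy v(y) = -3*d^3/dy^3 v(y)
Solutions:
 v(y) = C1 + Integral(C2*airyai(-3^(2/3)*y/3) + C3*airybi(-3^(2/3)*y/3), y)


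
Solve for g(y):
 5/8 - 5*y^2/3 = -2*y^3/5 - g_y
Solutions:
 g(y) = C1 - y^4/10 + 5*y^3/9 - 5*y/8


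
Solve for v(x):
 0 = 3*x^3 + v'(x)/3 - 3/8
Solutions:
 v(x) = C1 - 9*x^4/4 + 9*x/8


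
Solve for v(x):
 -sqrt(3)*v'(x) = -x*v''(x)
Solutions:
 v(x) = C1 + C2*x^(1 + sqrt(3))


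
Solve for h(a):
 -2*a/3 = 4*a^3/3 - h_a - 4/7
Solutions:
 h(a) = C1 + a^4/3 + a^2/3 - 4*a/7


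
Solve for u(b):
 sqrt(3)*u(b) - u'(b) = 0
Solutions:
 u(b) = C1*exp(sqrt(3)*b)


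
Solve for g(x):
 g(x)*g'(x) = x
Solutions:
 g(x) = -sqrt(C1 + x^2)
 g(x) = sqrt(C1 + x^2)


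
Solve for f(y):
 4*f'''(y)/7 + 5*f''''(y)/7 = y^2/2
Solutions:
 f(y) = C1 + C2*y + C3*y^2 + C4*exp(-4*y/5) + 7*y^5/480 - 35*y^4/384 + 175*y^3/384


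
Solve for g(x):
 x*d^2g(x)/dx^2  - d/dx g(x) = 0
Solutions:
 g(x) = C1 + C2*x^2


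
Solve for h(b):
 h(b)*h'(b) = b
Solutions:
 h(b) = -sqrt(C1 + b^2)
 h(b) = sqrt(C1 + b^2)


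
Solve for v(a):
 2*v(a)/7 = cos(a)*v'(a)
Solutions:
 v(a) = C1*(sin(a) + 1)^(1/7)/(sin(a) - 1)^(1/7)


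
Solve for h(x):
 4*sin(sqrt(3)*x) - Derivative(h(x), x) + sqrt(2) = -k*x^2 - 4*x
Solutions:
 h(x) = C1 + k*x^3/3 + 2*x^2 + sqrt(2)*x - 4*sqrt(3)*cos(sqrt(3)*x)/3


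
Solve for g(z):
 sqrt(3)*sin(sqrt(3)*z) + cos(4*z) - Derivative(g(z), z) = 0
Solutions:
 g(z) = C1 + sin(4*z)/4 - cos(sqrt(3)*z)


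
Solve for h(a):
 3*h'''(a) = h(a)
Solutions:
 h(a) = C3*exp(3^(2/3)*a/3) + (C1*sin(3^(1/6)*a/2) + C2*cos(3^(1/6)*a/2))*exp(-3^(2/3)*a/6)


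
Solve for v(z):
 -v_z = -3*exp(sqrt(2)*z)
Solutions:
 v(z) = C1 + 3*sqrt(2)*exp(sqrt(2)*z)/2


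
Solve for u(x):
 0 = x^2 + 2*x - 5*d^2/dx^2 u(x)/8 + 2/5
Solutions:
 u(x) = C1 + C2*x + 2*x^4/15 + 8*x^3/15 + 8*x^2/25


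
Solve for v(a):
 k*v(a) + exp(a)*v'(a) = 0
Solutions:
 v(a) = C1*exp(k*exp(-a))


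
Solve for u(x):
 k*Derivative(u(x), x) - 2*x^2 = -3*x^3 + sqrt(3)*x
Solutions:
 u(x) = C1 - 3*x^4/(4*k) + 2*x^3/(3*k) + sqrt(3)*x^2/(2*k)


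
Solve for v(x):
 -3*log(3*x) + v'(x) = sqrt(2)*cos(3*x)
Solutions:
 v(x) = C1 + 3*x*log(x) - 3*x + 3*x*log(3) + sqrt(2)*sin(3*x)/3


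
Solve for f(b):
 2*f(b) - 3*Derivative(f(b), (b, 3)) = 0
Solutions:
 f(b) = C3*exp(2^(1/3)*3^(2/3)*b/3) + (C1*sin(2^(1/3)*3^(1/6)*b/2) + C2*cos(2^(1/3)*3^(1/6)*b/2))*exp(-2^(1/3)*3^(2/3)*b/6)


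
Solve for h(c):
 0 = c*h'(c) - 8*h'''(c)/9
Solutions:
 h(c) = C1 + Integral(C2*airyai(3^(2/3)*c/2) + C3*airybi(3^(2/3)*c/2), c)


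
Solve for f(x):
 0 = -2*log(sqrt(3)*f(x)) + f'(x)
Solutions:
 -Integral(1/(2*log(_y) + log(3)), (_y, f(x))) = C1 - x


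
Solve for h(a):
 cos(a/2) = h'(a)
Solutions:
 h(a) = C1 + 2*sin(a/2)


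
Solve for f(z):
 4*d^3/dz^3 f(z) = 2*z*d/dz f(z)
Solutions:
 f(z) = C1 + Integral(C2*airyai(2^(2/3)*z/2) + C3*airybi(2^(2/3)*z/2), z)


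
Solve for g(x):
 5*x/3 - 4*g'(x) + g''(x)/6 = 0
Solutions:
 g(x) = C1 + C2*exp(24*x) + 5*x^2/24 + 5*x/288


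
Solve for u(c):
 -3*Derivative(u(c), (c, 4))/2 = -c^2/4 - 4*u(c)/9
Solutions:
 u(c) = C1*exp(-2^(3/4)*3^(1/4)*c/3) + C2*exp(2^(3/4)*3^(1/4)*c/3) + C3*sin(2^(3/4)*3^(1/4)*c/3) + C4*cos(2^(3/4)*3^(1/4)*c/3) - 9*c^2/16


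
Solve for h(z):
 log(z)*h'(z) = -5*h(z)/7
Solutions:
 h(z) = C1*exp(-5*li(z)/7)


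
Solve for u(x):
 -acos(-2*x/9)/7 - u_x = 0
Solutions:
 u(x) = C1 - x*acos(-2*x/9)/7 - sqrt(81 - 4*x^2)/14


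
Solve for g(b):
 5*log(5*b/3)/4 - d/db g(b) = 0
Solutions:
 g(b) = C1 + 5*b*log(b)/4 - 5*b*log(3)/4 - 5*b/4 + 5*b*log(5)/4


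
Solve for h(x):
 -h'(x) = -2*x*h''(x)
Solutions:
 h(x) = C1 + C2*x^(3/2)


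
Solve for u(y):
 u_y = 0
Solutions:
 u(y) = C1


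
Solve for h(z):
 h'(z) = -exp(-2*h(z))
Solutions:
 h(z) = log(-sqrt(C1 - 2*z))
 h(z) = log(C1 - 2*z)/2


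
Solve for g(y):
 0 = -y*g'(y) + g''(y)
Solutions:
 g(y) = C1 + C2*erfi(sqrt(2)*y/2)


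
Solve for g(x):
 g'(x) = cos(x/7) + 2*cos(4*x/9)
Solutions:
 g(x) = C1 + 7*sin(x/7) + 9*sin(4*x/9)/2


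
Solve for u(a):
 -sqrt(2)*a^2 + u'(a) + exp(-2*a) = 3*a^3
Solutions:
 u(a) = C1 + 3*a^4/4 + sqrt(2)*a^3/3 + exp(-2*a)/2


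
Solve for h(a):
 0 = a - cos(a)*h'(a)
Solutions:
 h(a) = C1 + Integral(a/cos(a), a)


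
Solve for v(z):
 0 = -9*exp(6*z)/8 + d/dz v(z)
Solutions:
 v(z) = C1 + 3*exp(6*z)/16


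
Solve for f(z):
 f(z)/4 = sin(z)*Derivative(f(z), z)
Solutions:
 f(z) = C1*(cos(z) - 1)^(1/8)/(cos(z) + 1)^(1/8)


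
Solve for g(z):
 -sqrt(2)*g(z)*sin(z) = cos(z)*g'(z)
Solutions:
 g(z) = C1*cos(z)^(sqrt(2))


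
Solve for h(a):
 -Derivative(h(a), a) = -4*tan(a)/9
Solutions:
 h(a) = C1 - 4*log(cos(a))/9


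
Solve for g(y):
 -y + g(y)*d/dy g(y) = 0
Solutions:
 g(y) = -sqrt(C1 + y^2)
 g(y) = sqrt(C1 + y^2)


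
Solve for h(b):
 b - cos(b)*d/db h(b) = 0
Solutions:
 h(b) = C1 + Integral(b/cos(b), b)


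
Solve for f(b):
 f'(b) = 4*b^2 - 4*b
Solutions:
 f(b) = C1 + 4*b^3/3 - 2*b^2


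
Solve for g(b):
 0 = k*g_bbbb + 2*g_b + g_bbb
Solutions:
 g(b) = C1 + C2*exp(-b*((sqrt(((27 + k^(-2))^2 - 1/k^4)/k^2) + 27/k + k^(-3))^(1/3) + 1/k + 1/(k^2*(sqrt(((27 + k^(-2))^2 - 1/k^4)/k^2) + 27/k + k^(-3))^(1/3)))/3) + C3*exp(b*((sqrt(((27 + k^(-2))^2 - 1/k^4)/k^2) + 27/k + k^(-3))^(1/3) - sqrt(3)*I*(sqrt(((27 + k^(-2))^2 - 1/k^4)/k^2) + 27/k + k^(-3))^(1/3) - 2/k - 4/(k^2*(-1 + sqrt(3)*I)*(sqrt(((27 + k^(-2))^2 - 1/k^4)/k^2) + 27/k + k^(-3))^(1/3)))/6) + C4*exp(b*((sqrt(((27 + k^(-2))^2 - 1/k^4)/k^2) + 27/k + k^(-3))^(1/3) + sqrt(3)*I*(sqrt(((27 + k^(-2))^2 - 1/k^4)/k^2) + 27/k + k^(-3))^(1/3) - 2/k + 4/(k^2*(1 + sqrt(3)*I)*(sqrt(((27 + k^(-2))^2 - 1/k^4)/k^2) + 27/k + k^(-3))^(1/3)))/6)


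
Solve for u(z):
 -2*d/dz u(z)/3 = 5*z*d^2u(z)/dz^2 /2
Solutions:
 u(z) = C1 + C2*z^(11/15)


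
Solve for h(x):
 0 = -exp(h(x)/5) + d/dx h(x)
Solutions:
 h(x) = 5*log(-1/(C1 + x)) + 5*log(5)


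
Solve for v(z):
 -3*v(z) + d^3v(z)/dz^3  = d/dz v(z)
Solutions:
 v(z) = C1*exp(-z*(2*18^(1/3)/(sqrt(717) + 27)^(1/3) + 12^(1/3)*(sqrt(717) + 27)^(1/3))/12)*sin(2^(1/3)*3^(1/6)*z*(-2^(1/3)*3^(2/3)*(sqrt(717) + 27)^(1/3) + 6/(sqrt(717) + 27)^(1/3))/12) + C2*exp(-z*(2*18^(1/3)/(sqrt(717) + 27)^(1/3) + 12^(1/3)*(sqrt(717) + 27)^(1/3))/12)*cos(2^(1/3)*3^(1/6)*z*(-2^(1/3)*3^(2/3)*(sqrt(717) + 27)^(1/3) + 6/(sqrt(717) + 27)^(1/3))/12) + C3*exp(z*(2*18^(1/3)/(sqrt(717) + 27)^(1/3) + 12^(1/3)*(sqrt(717) + 27)^(1/3))/6)


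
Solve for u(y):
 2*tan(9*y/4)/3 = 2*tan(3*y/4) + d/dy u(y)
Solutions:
 u(y) = C1 + 8*log(cos(3*y/4))/3 - 8*log(cos(9*y/4))/27


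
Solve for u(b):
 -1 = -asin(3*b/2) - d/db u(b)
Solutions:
 u(b) = C1 - b*asin(3*b/2) + b - sqrt(4 - 9*b^2)/3


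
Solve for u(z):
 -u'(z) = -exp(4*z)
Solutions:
 u(z) = C1 + exp(4*z)/4


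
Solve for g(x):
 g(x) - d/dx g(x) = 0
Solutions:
 g(x) = C1*exp(x)


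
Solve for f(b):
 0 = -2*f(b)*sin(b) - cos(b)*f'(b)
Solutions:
 f(b) = C1*cos(b)^2


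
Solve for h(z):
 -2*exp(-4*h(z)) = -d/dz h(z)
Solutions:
 h(z) = log(-I*(C1 + 8*z)^(1/4))
 h(z) = log(I*(C1 + 8*z)^(1/4))
 h(z) = log(-(C1 + 8*z)^(1/4))
 h(z) = log(C1 + 8*z)/4


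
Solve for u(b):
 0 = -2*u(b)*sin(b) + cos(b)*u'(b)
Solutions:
 u(b) = C1/cos(b)^2


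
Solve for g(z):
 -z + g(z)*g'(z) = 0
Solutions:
 g(z) = -sqrt(C1 + z^2)
 g(z) = sqrt(C1 + z^2)


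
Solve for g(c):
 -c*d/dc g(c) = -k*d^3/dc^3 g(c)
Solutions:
 g(c) = C1 + Integral(C2*airyai(c*(1/k)^(1/3)) + C3*airybi(c*(1/k)^(1/3)), c)


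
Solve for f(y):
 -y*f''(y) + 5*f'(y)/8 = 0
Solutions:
 f(y) = C1 + C2*y^(13/8)


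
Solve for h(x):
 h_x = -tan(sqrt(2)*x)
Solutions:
 h(x) = C1 + sqrt(2)*log(cos(sqrt(2)*x))/2


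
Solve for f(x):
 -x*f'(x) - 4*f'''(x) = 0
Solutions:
 f(x) = C1 + Integral(C2*airyai(-2^(1/3)*x/2) + C3*airybi(-2^(1/3)*x/2), x)


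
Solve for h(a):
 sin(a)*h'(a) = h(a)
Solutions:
 h(a) = C1*sqrt(cos(a) - 1)/sqrt(cos(a) + 1)


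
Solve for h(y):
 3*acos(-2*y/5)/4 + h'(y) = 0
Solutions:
 h(y) = C1 - 3*y*acos(-2*y/5)/4 - 3*sqrt(25 - 4*y^2)/8


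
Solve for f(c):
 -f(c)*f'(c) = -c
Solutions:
 f(c) = -sqrt(C1 + c^2)
 f(c) = sqrt(C1 + c^2)


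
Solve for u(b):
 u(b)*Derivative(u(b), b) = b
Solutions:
 u(b) = -sqrt(C1 + b^2)
 u(b) = sqrt(C1 + b^2)


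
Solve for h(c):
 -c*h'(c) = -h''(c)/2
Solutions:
 h(c) = C1 + C2*erfi(c)


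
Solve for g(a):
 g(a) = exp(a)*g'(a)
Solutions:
 g(a) = C1*exp(-exp(-a))


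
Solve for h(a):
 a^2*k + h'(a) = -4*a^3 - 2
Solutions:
 h(a) = C1 - a^4 - a^3*k/3 - 2*a


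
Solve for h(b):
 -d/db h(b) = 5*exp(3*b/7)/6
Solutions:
 h(b) = C1 - 35*exp(3*b/7)/18


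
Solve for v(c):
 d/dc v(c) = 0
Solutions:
 v(c) = C1


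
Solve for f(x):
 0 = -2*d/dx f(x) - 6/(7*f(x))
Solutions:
 f(x) = -sqrt(C1 - 42*x)/7
 f(x) = sqrt(C1 - 42*x)/7


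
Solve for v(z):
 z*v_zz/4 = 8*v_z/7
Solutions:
 v(z) = C1 + C2*z^(39/7)


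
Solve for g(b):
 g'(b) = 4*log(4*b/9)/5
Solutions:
 g(b) = C1 + 4*b*log(b)/5 - 8*b*log(3)/5 - 4*b/5 + 8*b*log(2)/5


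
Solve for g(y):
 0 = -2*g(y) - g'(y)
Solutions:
 g(y) = C1*exp(-2*y)


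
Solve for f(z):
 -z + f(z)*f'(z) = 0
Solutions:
 f(z) = -sqrt(C1 + z^2)
 f(z) = sqrt(C1 + z^2)


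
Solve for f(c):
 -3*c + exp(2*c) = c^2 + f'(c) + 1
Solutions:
 f(c) = C1 - c^3/3 - 3*c^2/2 - c + exp(2*c)/2


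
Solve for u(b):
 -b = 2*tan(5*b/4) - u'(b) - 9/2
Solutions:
 u(b) = C1 + b^2/2 - 9*b/2 - 8*log(cos(5*b/4))/5


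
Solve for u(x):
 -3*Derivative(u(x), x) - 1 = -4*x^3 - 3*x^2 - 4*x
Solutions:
 u(x) = C1 + x^4/3 + x^3/3 + 2*x^2/3 - x/3


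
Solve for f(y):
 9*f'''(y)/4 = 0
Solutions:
 f(y) = C1 + C2*y + C3*y^2


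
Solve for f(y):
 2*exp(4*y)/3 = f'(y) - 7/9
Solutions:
 f(y) = C1 + 7*y/9 + exp(4*y)/6


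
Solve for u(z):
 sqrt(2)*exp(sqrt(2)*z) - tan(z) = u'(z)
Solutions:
 u(z) = C1 + exp(sqrt(2)*z) + log(cos(z))


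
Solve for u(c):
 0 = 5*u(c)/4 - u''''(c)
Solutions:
 u(c) = C1*exp(-sqrt(2)*5^(1/4)*c/2) + C2*exp(sqrt(2)*5^(1/4)*c/2) + C3*sin(sqrt(2)*5^(1/4)*c/2) + C4*cos(sqrt(2)*5^(1/4)*c/2)


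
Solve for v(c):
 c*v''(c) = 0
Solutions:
 v(c) = C1 + C2*c


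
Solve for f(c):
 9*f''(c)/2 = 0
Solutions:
 f(c) = C1 + C2*c


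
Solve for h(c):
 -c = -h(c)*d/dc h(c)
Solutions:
 h(c) = -sqrt(C1 + c^2)
 h(c) = sqrt(C1 + c^2)


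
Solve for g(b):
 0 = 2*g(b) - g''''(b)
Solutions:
 g(b) = C1*exp(-2^(1/4)*b) + C2*exp(2^(1/4)*b) + C3*sin(2^(1/4)*b) + C4*cos(2^(1/4)*b)


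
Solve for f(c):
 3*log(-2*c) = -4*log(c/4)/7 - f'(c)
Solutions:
 f(c) = C1 - 25*c*log(c)/7 + c*(-13*log(2)/7 + 25/7 - 3*I*pi)


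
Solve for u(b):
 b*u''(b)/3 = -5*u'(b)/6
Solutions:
 u(b) = C1 + C2/b^(3/2)


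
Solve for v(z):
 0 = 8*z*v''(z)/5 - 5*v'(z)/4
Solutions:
 v(z) = C1 + C2*z^(57/32)


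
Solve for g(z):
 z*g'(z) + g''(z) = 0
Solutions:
 g(z) = C1 + C2*erf(sqrt(2)*z/2)


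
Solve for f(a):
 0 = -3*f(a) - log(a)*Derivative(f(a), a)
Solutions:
 f(a) = C1*exp(-3*li(a))


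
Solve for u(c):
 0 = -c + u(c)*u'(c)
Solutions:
 u(c) = -sqrt(C1 + c^2)
 u(c) = sqrt(C1 + c^2)


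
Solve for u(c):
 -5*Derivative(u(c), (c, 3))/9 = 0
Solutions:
 u(c) = C1 + C2*c + C3*c^2


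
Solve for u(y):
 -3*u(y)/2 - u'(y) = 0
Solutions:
 u(y) = C1*exp(-3*y/2)


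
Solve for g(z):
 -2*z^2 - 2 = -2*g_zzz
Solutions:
 g(z) = C1 + C2*z + C3*z^2 + z^5/60 + z^3/6


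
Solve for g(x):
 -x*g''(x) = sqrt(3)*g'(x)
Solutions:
 g(x) = C1 + C2*x^(1 - sqrt(3))


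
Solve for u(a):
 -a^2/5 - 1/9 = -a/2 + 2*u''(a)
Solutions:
 u(a) = C1 + C2*a - a^4/120 + a^3/24 - a^2/36


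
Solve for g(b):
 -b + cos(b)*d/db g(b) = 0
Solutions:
 g(b) = C1 + Integral(b/cos(b), b)


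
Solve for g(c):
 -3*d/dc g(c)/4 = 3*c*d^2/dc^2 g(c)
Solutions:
 g(c) = C1 + C2*c^(3/4)


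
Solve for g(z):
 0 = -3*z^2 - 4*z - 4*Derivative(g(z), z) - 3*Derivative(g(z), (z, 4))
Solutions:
 g(z) = C1 + C4*exp(-6^(2/3)*z/3) - z^3/4 - z^2/2 + (C2*sin(2^(2/3)*3^(1/6)*z/2) + C3*cos(2^(2/3)*3^(1/6)*z/2))*exp(6^(2/3)*z/6)


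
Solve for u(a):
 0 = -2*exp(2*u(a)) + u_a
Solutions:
 u(a) = log(-sqrt(-1/(C1 + 2*a))) - log(2)/2
 u(a) = log(-1/(C1 + 2*a))/2 - log(2)/2


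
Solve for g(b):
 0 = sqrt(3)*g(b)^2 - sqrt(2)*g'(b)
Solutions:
 g(b) = -2/(C1 + sqrt(6)*b)


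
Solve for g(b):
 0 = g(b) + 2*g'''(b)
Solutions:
 g(b) = C3*exp(-2^(2/3)*b/2) + (C1*sin(2^(2/3)*sqrt(3)*b/4) + C2*cos(2^(2/3)*sqrt(3)*b/4))*exp(2^(2/3)*b/4)


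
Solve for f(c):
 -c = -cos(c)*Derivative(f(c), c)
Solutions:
 f(c) = C1 + Integral(c/cos(c), c)


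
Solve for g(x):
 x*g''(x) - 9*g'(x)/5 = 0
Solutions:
 g(x) = C1 + C2*x^(14/5)


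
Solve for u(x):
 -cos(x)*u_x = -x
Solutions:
 u(x) = C1 + Integral(x/cos(x), x)


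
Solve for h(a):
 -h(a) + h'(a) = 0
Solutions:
 h(a) = C1*exp(a)


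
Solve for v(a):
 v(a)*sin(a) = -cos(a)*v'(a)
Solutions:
 v(a) = C1*cos(a)


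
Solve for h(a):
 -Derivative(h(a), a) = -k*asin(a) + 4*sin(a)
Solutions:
 h(a) = C1 + k*(a*asin(a) + sqrt(1 - a^2)) + 4*cos(a)


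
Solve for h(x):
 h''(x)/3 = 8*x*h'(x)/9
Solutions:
 h(x) = C1 + C2*erfi(2*sqrt(3)*x/3)


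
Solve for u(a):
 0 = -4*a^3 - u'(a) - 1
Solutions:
 u(a) = C1 - a^4 - a


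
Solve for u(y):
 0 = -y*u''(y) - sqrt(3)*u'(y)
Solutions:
 u(y) = C1 + C2*y^(1 - sqrt(3))


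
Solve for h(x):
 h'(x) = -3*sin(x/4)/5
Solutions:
 h(x) = C1 + 12*cos(x/4)/5


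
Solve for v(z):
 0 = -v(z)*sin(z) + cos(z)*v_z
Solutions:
 v(z) = C1/cos(z)


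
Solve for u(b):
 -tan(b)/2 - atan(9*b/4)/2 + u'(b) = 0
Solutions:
 u(b) = C1 + b*atan(9*b/4)/2 - log(81*b^2 + 16)/9 - log(cos(b))/2


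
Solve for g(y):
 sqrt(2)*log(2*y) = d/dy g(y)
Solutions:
 g(y) = C1 + sqrt(2)*y*log(y) - sqrt(2)*y + sqrt(2)*y*log(2)


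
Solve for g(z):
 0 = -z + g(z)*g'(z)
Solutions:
 g(z) = -sqrt(C1 + z^2)
 g(z) = sqrt(C1 + z^2)


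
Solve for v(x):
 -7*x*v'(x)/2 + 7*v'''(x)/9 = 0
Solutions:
 v(x) = C1 + Integral(C2*airyai(6^(2/3)*x/2) + C3*airybi(6^(2/3)*x/2), x)


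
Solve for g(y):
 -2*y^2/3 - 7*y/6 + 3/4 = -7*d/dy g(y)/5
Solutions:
 g(y) = C1 + 10*y^3/63 + 5*y^2/12 - 15*y/28


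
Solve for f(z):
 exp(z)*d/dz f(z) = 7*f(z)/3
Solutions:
 f(z) = C1*exp(-7*exp(-z)/3)


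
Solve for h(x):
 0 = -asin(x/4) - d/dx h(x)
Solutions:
 h(x) = C1 - x*asin(x/4) - sqrt(16 - x^2)


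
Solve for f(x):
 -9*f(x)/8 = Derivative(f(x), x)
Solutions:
 f(x) = C1*exp(-9*x/8)


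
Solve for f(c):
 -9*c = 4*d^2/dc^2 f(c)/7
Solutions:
 f(c) = C1 + C2*c - 21*c^3/8


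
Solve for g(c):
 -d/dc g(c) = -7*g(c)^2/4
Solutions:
 g(c) = -4/(C1 + 7*c)


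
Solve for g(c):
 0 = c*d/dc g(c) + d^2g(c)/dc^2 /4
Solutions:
 g(c) = C1 + C2*erf(sqrt(2)*c)


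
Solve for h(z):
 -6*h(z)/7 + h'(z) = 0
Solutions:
 h(z) = C1*exp(6*z/7)


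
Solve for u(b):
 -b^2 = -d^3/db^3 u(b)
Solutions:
 u(b) = C1 + C2*b + C3*b^2 + b^5/60


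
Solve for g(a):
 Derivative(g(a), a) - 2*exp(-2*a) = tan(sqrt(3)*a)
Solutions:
 g(a) = C1 + sqrt(3)*log(tan(sqrt(3)*a)^2 + 1)/6 - exp(-2*a)


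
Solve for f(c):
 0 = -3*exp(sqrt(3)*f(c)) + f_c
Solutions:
 f(c) = sqrt(3)*(2*log(-1/(C1 + 3*c)) - log(3))/6


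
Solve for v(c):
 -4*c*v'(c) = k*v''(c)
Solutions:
 v(c) = C1 + C2*sqrt(k)*erf(sqrt(2)*c*sqrt(1/k))


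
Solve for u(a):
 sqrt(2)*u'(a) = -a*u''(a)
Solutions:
 u(a) = C1 + C2*a^(1 - sqrt(2))


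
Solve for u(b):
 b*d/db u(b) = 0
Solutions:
 u(b) = C1


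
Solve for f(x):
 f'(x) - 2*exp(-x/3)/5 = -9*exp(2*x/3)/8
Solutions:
 f(x) = C1 - 27*exp(2*x/3)/16 - 6*exp(-x/3)/5


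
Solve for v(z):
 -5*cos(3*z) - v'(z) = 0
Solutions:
 v(z) = C1 - 5*sin(3*z)/3


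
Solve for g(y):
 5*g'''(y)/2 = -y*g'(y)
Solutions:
 g(y) = C1 + Integral(C2*airyai(-2^(1/3)*5^(2/3)*y/5) + C3*airybi(-2^(1/3)*5^(2/3)*y/5), y)


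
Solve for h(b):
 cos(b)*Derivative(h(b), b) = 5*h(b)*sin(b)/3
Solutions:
 h(b) = C1/cos(b)^(5/3)


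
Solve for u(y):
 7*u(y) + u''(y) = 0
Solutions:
 u(y) = C1*sin(sqrt(7)*y) + C2*cos(sqrt(7)*y)


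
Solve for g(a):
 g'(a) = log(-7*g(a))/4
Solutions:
 -4*Integral(1/(log(-_y) + log(7)), (_y, g(a))) = C1 - a


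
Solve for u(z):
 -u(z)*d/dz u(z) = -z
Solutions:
 u(z) = -sqrt(C1 + z^2)
 u(z) = sqrt(C1 + z^2)


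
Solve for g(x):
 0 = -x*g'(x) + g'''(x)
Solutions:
 g(x) = C1 + Integral(C2*airyai(x) + C3*airybi(x), x)


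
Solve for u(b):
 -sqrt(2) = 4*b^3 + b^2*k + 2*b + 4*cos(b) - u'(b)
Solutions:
 u(b) = C1 + b^4 + b^3*k/3 + b^2 + sqrt(2)*b + 4*sin(b)


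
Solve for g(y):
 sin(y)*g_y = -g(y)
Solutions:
 g(y) = C1*sqrt(cos(y) + 1)/sqrt(cos(y) - 1)


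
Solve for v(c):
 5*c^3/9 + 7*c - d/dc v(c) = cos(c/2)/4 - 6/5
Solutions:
 v(c) = C1 + 5*c^4/36 + 7*c^2/2 + 6*c/5 - sin(c/2)/2


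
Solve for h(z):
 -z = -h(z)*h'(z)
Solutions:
 h(z) = -sqrt(C1 + z^2)
 h(z) = sqrt(C1 + z^2)


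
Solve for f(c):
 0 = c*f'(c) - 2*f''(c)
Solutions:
 f(c) = C1 + C2*erfi(c/2)


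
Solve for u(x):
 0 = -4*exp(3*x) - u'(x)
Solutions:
 u(x) = C1 - 4*exp(3*x)/3


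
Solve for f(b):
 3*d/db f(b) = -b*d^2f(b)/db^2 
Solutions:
 f(b) = C1 + C2/b^2


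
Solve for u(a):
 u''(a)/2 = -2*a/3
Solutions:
 u(a) = C1 + C2*a - 2*a^3/9


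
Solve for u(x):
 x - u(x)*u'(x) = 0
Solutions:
 u(x) = -sqrt(C1 + x^2)
 u(x) = sqrt(C1 + x^2)


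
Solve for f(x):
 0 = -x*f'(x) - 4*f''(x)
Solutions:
 f(x) = C1 + C2*erf(sqrt(2)*x/4)


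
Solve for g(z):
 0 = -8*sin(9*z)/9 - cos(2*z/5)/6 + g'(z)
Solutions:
 g(z) = C1 + 5*sin(2*z/5)/12 - 8*cos(9*z)/81


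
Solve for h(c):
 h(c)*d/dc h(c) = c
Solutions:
 h(c) = -sqrt(C1 + c^2)
 h(c) = sqrt(C1 + c^2)


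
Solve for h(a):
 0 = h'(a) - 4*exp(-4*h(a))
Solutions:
 h(a) = log(-I*(C1 + 16*a)^(1/4))
 h(a) = log(I*(C1 + 16*a)^(1/4))
 h(a) = log(-(C1 + 16*a)^(1/4))
 h(a) = log(C1 + 16*a)/4


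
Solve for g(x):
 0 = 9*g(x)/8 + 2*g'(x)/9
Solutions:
 g(x) = C1*exp(-81*x/16)


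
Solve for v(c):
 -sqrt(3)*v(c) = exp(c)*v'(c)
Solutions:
 v(c) = C1*exp(sqrt(3)*exp(-c))


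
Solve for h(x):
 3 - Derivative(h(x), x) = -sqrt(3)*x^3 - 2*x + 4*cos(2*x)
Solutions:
 h(x) = C1 + sqrt(3)*x^4/4 + x^2 + 3*x - 2*sin(2*x)


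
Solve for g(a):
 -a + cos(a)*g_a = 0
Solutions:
 g(a) = C1 + Integral(a/cos(a), a)


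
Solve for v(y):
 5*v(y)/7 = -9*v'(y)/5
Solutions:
 v(y) = C1*exp(-25*y/63)


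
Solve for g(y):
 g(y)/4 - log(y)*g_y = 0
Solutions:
 g(y) = C1*exp(li(y)/4)


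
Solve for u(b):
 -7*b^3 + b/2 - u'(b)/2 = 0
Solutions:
 u(b) = C1 - 7*b^4/2 + b^2/2


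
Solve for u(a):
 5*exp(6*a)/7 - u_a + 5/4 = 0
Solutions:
 u(a) = C1 + 5*a/4 + 5*exp(6*a)/42


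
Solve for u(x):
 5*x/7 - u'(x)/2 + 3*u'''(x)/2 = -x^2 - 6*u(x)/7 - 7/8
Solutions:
 u(x) = C1*exp(7^(1/3)*x*(7/(sqrt(2867) + 54)^(1/3) + 7^(1/3)*(sqrt(2867) + 54)^(1/3))/42)*sin(sqrt(3)*7^(1/3)*x*(-7^(1/3)*(sqrt(2867) + 54)^(1/3) + 7/(sqrt(2867) + 54)^(1/3))/42) + C2*exp(7^(1/3)*x*(7/(sqrt(2867) + 54)^(1/3) + 7^(1/3)*(sqrt(2867) + 54)^(1/3))/42)*cos(sqrt(3)*7^(1/3)*x*(-7^(1/3)*(sqrt(2867) + 54)^(1/3) + 7/(sqrt(2867) + 54)^(1/3))/42) + C3*exp(-7^(1/3)*x*(7/(sqrt(2867) + 54)^(1/3) + 7^(1/3)*(sqrt(2867) + 54)^(1/3))/21) - 7*x^2/6 - 79*x/36 - 497/216


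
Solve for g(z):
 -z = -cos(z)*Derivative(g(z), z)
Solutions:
 g(z) = C1 + Integral(z/cos(z), z)


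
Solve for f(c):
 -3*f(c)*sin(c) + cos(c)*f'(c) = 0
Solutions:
 f(c) = C1/cos(c)^3


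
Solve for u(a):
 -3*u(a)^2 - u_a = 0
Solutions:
 u(a) = 1/(C1 + 3*a)


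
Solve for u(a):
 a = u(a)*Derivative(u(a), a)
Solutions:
 u(a) = -sqrt(C1 + a^2)
 u(a) = sqrt(C1 + a^2)


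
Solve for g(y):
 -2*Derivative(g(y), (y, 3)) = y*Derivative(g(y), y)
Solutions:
 g(y) = C1 + Integral(C2*airyai(-2^(2/3)*y/2) + C3*airybi(-2^(2/3)*y/2), y)


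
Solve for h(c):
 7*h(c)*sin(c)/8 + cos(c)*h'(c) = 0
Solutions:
 h(c) = C1*cos(c)^(7/8)


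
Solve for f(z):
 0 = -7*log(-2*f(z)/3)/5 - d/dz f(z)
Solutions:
 5*Integral(1/(log(-_y) - log(3) + log(2)), (_y, f(z)))/7 = C1 - z


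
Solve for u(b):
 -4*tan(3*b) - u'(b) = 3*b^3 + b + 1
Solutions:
 u(b) = C1 - 3*b^4/4 - b^2/2 - b + 4*log(cos(3*b))/3


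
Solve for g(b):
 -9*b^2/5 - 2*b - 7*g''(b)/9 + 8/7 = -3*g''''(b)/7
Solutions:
 g(b) = C1 + C2*b + C3*exp(-7*sqrt(3)*b/9) + C4*exp(7*sqrt(3)*b/9) - 27*b^4/140 - 3*b^3/7 - 927*b^2/1715


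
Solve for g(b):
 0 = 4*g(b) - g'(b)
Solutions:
 g(b) = C1*exp(4*b)


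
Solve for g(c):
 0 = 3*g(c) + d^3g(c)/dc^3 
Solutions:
 g(c) = C3*exp(-3^(1/3)*c) + (C1*sin(3^(5/6)*c/2) + C2*cos(3^(5/6)*c/2))*exp(3^(1/3)*c/2)


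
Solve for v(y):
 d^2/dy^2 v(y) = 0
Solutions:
 v(y) = C1 + C2*y


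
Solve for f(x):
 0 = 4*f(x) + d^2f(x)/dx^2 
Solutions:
 f(x) = C1*sin(2*x) + C2*cos(2*x)


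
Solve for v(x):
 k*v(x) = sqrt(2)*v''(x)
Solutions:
 v(x) = C1*exp(-2^(3/4)*sqrt(k)*x/2) + C2*exp(2^(3/4)*sqrt(k)*x/2)


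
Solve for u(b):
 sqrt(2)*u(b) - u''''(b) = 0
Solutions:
 u(b) = C1*exp(-2^(1/8)*b) + C2*exp(2^(1/8)*b) + C3*sin(2^(1/8)*b) + C4*cos(2^(1/8)*b)


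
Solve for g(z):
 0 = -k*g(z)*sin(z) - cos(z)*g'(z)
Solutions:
 g(z) = C1*exp(k*log(cos(z)))


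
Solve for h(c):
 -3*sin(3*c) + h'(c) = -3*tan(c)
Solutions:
 h(c) = C1 + 3*log(cos(c)) - cos(3*c)


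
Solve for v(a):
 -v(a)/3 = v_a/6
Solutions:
 v(a) = C1*exp(-2*a)


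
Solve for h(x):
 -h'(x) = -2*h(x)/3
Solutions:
 h(x) = C1*exp(2*x/3)


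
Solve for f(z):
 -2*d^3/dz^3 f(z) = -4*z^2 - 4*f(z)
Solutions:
 f(z) = C3*exp(2^(1/3)*z) - z^2 + (C1*sin(2^(1/3)*sqrt(3)*z/2) + C2*cos(2^(1/3)*sqrt(3)*z/2))*exp(-2^(1/3)*z/2)


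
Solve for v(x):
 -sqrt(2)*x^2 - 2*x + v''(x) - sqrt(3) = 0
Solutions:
 v(x) = C1 + C2*x + sqrt(2)*x^4/12 + x^3/3 + sqrt(3)*x^2/2


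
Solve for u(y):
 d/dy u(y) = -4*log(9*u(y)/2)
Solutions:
 -Integral(1/(-log(_y) - 2*log(3) + log(2)), (_y, u(y)))/4 = C1 - y


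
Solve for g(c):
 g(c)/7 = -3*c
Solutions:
 g(c) = -21*c


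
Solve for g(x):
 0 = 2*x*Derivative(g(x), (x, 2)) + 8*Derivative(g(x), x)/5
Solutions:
 g(x) = C1 + C2*x^(1/5)


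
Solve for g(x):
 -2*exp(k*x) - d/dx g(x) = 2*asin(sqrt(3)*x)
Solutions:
 g(x) = C1 - 2*x*asin(sqrt(3)*x) - 2*sqrt(3)*sqrt(1 - 3*x^2)/3 - 2*Piecewise((exp(k*x)/k, Ne(k, 0)), (x, True))


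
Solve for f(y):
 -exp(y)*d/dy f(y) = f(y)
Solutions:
 f(y) = C1*exp(exp(-y))


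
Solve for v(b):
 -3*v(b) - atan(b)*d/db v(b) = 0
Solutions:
 v(b) = C1*exp(-3*Integral(1/atan(b), b))


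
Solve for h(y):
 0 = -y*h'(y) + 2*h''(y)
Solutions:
 h(y) = C1 + C2*erfi(y/2)


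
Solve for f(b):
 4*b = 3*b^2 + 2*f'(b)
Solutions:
 f(b) = C1 - b^3/2 + b^2


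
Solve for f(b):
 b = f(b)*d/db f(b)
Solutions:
 f(b) = -sqrt(C1 + b^2)
 f(b) = sqrt(C1 + b^2)


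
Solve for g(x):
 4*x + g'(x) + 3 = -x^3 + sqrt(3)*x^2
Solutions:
 g(x) = C1 - x^4/4 + sqrt(3)*x^3/3 - 2*x^2 - 3*x


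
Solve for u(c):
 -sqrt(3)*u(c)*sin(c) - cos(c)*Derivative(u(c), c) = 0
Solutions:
 u(c) = C1*cos(c)^(sqrt(3))


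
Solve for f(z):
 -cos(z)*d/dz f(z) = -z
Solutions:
 f(z) = C1 + Integral(z/cos(z), z)


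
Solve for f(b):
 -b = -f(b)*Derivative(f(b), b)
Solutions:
 f(b) = -sqrt(C1 + b^2)
 f(b) = sqrt(C1 + b^2)


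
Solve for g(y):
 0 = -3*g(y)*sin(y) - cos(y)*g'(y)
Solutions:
 g(y) = C1*cos(y)^3


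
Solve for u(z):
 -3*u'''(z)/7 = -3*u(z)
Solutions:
 u(z) = C3*exp(7^(1/3)*z) + (C1*sin(sqrt(3)*7^(1/3)*z/2) + C2*cos(sqrt(3)*7^(1/3)*z/2))*exp(-7^(1/3)*z/2)


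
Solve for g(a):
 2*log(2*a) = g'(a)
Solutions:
 g(a) = C1 + 2*a*log(a) - 2*a + a*log(4)


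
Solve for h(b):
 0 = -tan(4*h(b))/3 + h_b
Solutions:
 h(b) = -asin(C1*exp(4*b/3))/4 + pi/4
 h(b) = asin(C1*exp(4*b/3))/4


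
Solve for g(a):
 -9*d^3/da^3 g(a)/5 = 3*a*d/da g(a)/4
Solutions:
 g(a) = C1 + Integral(C2*airyai(-90^(1/3)*a/6) + C3*airybi(-90^(1/3)*a/6), a)


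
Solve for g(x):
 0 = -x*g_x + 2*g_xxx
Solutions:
 g(x) = C1 + Integral(C2*airyai(2^(2/3)*x/2) + C3*airybi(2^(2/3)*x/2), x)


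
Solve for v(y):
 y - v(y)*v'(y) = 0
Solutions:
 v(y) = -sqrt(C1 + y^2)
 v(y) = sqrt(C1 + y^2)


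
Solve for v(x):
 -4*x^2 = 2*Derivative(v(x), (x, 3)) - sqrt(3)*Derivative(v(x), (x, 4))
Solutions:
 v(x) = C1 + C2*x + C3*x^2 + C4*exp(2*sqrt(3)*x/3) - x^5/30 - sqrt(3)*x^4/12 - x^3/2


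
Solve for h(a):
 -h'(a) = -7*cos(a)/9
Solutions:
 h(a) = C1 + 7*sin(a)/9


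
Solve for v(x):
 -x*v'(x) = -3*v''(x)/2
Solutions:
 v(x) = C1 + C2*erfi(sqrt(3)*x/3)


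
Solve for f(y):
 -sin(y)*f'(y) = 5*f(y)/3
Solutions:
 f(y) = C1*(cos(y) + 1)^(5/6)/(cos(y) - 1)^(5/6)


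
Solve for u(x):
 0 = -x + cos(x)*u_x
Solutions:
 u(x) = C1 + Integral(x/cos(x), x)


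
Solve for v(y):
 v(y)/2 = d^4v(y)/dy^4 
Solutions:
 v(y) = C1*exp(-2^(3/4)*y/2) + C2*exp(2^(3/4)*y/2) + C3*sin(2^(3/4)*y/2) + C4*cos(2^(3/4)*y/2)


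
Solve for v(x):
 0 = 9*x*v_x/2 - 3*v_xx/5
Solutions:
 v(x) = C1 + C2*erfi(sqrt(15)*x/2)


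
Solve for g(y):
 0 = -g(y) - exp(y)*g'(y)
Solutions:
 g(y) = C1*exp(exp(-y))


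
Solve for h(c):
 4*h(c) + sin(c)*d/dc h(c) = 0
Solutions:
 h(c) = C1*(cos(c)^2 + 2*cos(c) + 1)/(cos(c)^2 - 2*cos(c) + 1)


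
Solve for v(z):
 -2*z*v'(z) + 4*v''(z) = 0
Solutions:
 v(z) = C1 + C2*erfi(z/2)


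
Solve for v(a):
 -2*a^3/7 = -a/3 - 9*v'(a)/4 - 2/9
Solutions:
 v(a) = C1 + 2*a^4/63 - 2*a^2/27 - 8*a/81


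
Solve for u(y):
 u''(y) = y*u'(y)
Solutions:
 u(y) = C1 + C2*erfi(sqrt(2)*y/2)


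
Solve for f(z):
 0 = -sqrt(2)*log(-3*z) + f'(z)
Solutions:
 f(z) = C1 + sqrt(2)*z*log(-z) + sqrt(2)*z*(-1 + log(3))


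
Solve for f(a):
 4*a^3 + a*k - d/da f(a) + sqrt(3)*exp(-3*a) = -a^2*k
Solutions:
 f(a) = C1 + a^4 + a^3*k/3 + a^2*k/2 - sqrt(3)*exp(-3*a)/3


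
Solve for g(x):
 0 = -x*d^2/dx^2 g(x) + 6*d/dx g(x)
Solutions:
 g(x) = C1 + C2*x^7


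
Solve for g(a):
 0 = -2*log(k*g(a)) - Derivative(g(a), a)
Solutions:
 li(k*g(a))/k = C1 - 2*a


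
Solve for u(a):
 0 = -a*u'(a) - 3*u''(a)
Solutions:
 u(a) = C1 + C2*erf(sqrt(6)*a/6)


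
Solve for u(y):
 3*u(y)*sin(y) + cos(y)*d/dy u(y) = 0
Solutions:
 u(y) = C1*cos(y)^3


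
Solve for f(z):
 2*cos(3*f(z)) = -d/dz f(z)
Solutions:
 f(z) = -asin((C1 + exp(12*z))/(C1 - exp(12*z)))/3 + pi/3
 f(z) = asin((C1 + exp(12*z))/(C1 - exp(12*z)))/3


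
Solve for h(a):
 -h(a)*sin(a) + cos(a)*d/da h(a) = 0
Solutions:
 h(a) = C1/cos(a)


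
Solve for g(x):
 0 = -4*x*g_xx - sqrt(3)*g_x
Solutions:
 g(x) = C1 + C2*x^(1 - sqrt(3)/4)


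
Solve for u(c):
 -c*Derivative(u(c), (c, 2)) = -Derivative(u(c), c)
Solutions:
 u(c) = C1 + C2*c^2


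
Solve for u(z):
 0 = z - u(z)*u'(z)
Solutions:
 u(z) = -sqrt(C1 + z^2)
 u(z) = sqrt(C1 + z^2)


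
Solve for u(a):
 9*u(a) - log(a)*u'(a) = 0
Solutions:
 u(a) = C1*exp(9*li(a))


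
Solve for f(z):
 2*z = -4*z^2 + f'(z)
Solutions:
 f(z) = C1 + 4*z^3/3 + z^2


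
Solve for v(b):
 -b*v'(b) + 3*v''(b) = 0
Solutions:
 v(b) = C1 + C2*erfi(sqrt(6)*b/6)


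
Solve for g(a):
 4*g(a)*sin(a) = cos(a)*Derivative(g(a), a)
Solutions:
 g(a) = C1/cos(a)^4


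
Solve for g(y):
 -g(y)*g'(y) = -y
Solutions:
 g(y) = -sqrt(C1 + y^2)
 g(y) = sqrt(C1 + y^2)


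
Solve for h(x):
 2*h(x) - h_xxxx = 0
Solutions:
 h(x) = C1*exp(-2^(1/4)*x) + C2*exp(2^(1/4)*x) + C3*sin(2^(1/4)*x) + C4*cos(2^(1/4)*x)


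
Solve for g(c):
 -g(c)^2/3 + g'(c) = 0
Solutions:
 g(c) = -3/(C1 + c)


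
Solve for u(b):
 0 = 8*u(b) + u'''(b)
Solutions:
 u(b) = C3*exp(-2*b) + (C1*sin(sqrt(3)*b) + C2*cos(sqrt(3)*b))*exp(b)


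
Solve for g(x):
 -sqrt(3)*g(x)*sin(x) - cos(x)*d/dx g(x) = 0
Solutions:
 g(x) = C1*cos(x)^(sqrt(3))


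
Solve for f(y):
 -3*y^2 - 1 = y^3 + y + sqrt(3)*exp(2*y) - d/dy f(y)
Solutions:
 f(y) = C1 + y^4/4 + y^3 + y^2/2 + y + sqrt(3)*exp(2*y)/2


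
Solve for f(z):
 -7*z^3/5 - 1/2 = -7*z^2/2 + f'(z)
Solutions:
 f(z) = C1 - 7*z^4/20 + 7*z^3/6 - z/2


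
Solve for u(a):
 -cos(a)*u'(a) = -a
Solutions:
 u(a) = C1 + Integral(a/cos(a), a)


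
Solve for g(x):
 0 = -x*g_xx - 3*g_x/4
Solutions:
 g(x) = C1 + C2*x^(1/4)


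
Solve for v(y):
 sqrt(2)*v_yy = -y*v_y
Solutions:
 v(y) = C1 + C2*erf(2^(1/4)*y/2)


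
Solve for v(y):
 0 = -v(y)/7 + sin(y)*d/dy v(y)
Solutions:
 v(y) = C1*(cos(y) - 1)^(1/14)/(cos(y) + 1)^(1/14)


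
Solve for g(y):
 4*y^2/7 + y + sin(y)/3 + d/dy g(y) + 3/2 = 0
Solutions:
 g(y) = C1 - 4*y^3/21 - y^2/2 - 3*y/2 + cos(y)/3


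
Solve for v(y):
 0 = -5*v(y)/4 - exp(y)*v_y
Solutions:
 v(y) = C1*exp(5*exp(-y)/4)


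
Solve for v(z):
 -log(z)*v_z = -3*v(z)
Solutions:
 v(z) = C1*exp(3*li(z))


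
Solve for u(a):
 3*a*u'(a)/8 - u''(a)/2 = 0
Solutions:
 u(a) = C1 + C2*erfi(sqrt(6)*a/4)


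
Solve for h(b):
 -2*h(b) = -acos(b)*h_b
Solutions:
 h(b) = C1*exp(2*Integral(1/acos(b), b))


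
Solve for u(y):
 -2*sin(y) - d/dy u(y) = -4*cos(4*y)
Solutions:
 u(y) = C1 + sin(4*y) + 2*cos(y)


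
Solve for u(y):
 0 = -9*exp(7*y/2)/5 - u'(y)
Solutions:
 u(y) = C1 - 18*exp(7*y/2)/35


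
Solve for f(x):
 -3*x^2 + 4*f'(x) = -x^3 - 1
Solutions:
 f(x) = C1 - x^4/16 + x^3/4 - x/4


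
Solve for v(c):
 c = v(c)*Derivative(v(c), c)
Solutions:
 v(c) = -sqrt(C1 + c^2)
 v(c) = sqrt(C1 + c^2)


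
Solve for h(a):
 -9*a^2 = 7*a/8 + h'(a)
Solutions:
 h(a) = C1 - 3*a^3 - 7*a^2/16


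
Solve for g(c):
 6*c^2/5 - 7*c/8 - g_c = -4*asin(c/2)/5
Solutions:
 g(c) = C1 + 2*c^3/5 - 7*c^2/16 + 4*c*asin(c/2)/5 + 4*sqrt(4 - c^2)/5


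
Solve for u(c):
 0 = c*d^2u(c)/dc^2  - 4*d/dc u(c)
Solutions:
 u(c) = C1 + C2*c^5


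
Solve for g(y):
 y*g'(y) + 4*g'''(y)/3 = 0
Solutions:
 g(y) = C1 + Integral(C2*airyai(-6^(1/3)*y/2) + C3*airybi(-6^(1/3)*y/2), y)


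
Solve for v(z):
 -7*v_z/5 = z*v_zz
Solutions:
 v(z) = C1 + C2/z^(2/5)


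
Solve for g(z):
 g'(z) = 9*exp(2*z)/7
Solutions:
 g(z) = C1 + 9*exp(2*z)/14


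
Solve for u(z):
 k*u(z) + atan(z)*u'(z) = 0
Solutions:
 u(z) = C1*exp(-k*Integral(1/atan(z), z))


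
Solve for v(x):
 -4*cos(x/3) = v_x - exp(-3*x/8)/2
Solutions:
 v(x) = C1 - 12*sin(x/3) - 4*exp(-3*x/8)/3


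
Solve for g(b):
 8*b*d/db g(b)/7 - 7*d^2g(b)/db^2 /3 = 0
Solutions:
 g(b) = C1 + C2*erfi(2*sqrt(3)*b/7)


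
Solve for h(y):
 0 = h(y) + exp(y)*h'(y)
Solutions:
 h(y) = C1*exp(exp(-y))


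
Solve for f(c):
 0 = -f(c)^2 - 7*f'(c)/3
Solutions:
 f(c) = 7/(C1 + 3*c)


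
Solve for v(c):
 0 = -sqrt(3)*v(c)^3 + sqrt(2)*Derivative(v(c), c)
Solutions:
 v(c) = -sqrt(-1/(C1 + sqrt(6)*c))
 v(c) = sqrt(-1/(C1 + sqrt(6)*c))


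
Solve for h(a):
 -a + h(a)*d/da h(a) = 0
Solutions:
 h(a) = -sqrt(C1 + a^2)
 h(a) = sqrt(C1 + a^2)


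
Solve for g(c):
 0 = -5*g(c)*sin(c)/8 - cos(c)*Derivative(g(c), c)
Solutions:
 g(c) = C1*cos(c)^(5/8)


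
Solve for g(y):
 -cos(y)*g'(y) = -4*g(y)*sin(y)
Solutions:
 g(y) = C1/cos(y)^4


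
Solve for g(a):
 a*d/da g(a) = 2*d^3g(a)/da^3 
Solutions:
 g(a) = C1 + Integral(C2*airyai(2^(2/3)*a/2) + C3*airybi(2^(2/3)*a/2), a)


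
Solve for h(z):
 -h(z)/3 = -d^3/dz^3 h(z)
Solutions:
 h(z) = C3*exp(3^(2/3)*z/3) + (C1*sin(3^(1/6)*z/2) + C2*cos(3^(1/6)*z/2))*exp(-3^(2/3)*z/6)


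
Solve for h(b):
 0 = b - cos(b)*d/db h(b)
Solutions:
 h(b) = C1 + Integral(b/cos(b), b)


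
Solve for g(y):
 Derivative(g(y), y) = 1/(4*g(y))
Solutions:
 g(y) = -sqrt(C1 + 2*y)/2
 g(y) = sqrt(C1 + 2*y)/2


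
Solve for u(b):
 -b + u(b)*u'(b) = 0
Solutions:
 u(b) = -sqrt(C1 + b^2)
 u(b) = sqrt(C1 + b^2)


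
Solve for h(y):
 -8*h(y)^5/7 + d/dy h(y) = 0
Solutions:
 h(y) = -7^(1/4)*(-1/(C1 + 32*y))^(1/4)
 h(y) = 7^(1/4)*(-1/(C1 + 32*y))^(1/4)
 h(y) = -7^(1/4)*I*(-1/(C1 + 32*y))^(1/4)
 h(y) = 7^(1/4)*I*(-1/(C1 + 32*y))^(1/4)


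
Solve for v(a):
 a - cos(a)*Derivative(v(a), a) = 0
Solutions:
 v(a) = C1 + Integral(a/cos(a), a)


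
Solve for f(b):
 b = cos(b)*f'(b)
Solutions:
 f(b) = C1 + Integral(b/cos(b), b)


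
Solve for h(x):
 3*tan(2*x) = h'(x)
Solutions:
 h(x) = C1 - 3*log(cos(2*x))/2


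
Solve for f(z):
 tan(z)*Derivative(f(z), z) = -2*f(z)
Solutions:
 f(z) = C1/sin(z)^2


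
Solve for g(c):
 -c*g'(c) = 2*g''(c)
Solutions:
 g(c) = C1 + C2*erf(c/2)


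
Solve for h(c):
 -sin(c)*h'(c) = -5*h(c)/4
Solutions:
 h(c) = C1*(cos(c) - 1)^(5/8)/(cos(c) + 1)^(5/8)


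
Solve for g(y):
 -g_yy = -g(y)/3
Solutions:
 g(y) = C1*exp(-sqrt(3)*y/3) + C2*exp(sqrt(3)*y/3)


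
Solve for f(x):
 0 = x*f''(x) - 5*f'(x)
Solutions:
 f(x) = C1 + C2*x^6


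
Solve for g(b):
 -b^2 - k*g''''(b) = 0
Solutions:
 g(b) = C1 + C2*b + C3*b^2 + C4*b^3 - b^6/(360*k)


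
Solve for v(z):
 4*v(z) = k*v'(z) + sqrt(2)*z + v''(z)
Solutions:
 v(z) = C1*exp(z*(-k + sqrt(k^2 + 16))/2) + C2*exp(-z*(k + sqrt(k^2 + 16))/2) + sqrt(2)*k/16 + sqrt(2)*z/4


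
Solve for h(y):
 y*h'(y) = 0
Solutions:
 h(y) = C1


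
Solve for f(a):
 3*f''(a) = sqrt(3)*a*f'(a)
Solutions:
 f(a) = C1 + C2*erfi(sqrt(2)*3^(3/4)*a/6)


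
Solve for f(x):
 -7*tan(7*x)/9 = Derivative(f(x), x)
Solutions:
 f(x) = C1 + log(cos(7*x))/9


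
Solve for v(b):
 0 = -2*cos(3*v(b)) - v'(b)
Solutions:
 v(b) = -asin((C1 + exp(12*b))/(C1 - exp(12*b)))/3 + pi/3
 v(b) = asin((C1 + exp(12*b))/(C1 - exp(12*b)))/3


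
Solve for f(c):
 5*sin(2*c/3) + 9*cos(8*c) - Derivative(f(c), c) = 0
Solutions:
 f(c) = C1 + 9*sin(8*c)/8 - 15*cos(2*c/3)/2


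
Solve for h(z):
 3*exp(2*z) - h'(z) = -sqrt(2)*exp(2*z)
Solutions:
 h(z) = C1 + sqrt(2)*exp(2*z)/2 + 3*exp(2*z)/2


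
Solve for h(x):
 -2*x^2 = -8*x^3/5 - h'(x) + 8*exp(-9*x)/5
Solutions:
 h(x) = C1 - 2*x^4/5 + 2*x^3/3 - 8*exp(-9*x)/45


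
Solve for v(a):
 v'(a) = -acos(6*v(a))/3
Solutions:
 Integral(1/acos(6*_y), (_y, v(a))) = C1 - a/3


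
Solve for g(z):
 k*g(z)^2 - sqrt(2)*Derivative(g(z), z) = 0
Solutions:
 g(z) = -2/(C1 + sqrt(2)*k*z)


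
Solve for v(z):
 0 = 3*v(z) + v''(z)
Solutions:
 v(z) = C1*sin(sqrt(3)*z) + C2*cos(sqrt(3)*z)


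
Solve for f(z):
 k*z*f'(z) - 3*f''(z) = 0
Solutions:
 f(z) = Piecewise((-sqrt(6)*sqrt(pi)*C1*erf(sqrt(6)*z*sqrt(-k)/6)/(2*sqrt(-k)) - C2, (k > 0) | (k < 0)), (-C1*z - C2, True))


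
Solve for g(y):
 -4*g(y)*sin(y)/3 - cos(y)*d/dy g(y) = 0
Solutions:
 g(y) = C1*cos(y)^(4/3)


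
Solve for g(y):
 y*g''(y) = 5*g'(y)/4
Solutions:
 g(y) = C1 + C2*y^(9/4)


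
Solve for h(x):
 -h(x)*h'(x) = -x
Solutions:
 h(x) = -sqrt(C1 + x^2)
 h(x) = sqrt(C1 + x^2)


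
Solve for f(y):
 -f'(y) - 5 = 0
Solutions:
 f(y) = C1 - 5*y


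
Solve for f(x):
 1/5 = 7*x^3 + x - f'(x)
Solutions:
 f(x) = C1 + 7*x^4/4 + x^2/2 - x/5


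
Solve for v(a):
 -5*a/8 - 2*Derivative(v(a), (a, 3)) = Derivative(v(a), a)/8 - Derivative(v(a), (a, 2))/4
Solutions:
 v(a) = C1 - 5*a^2/2 - 10*a + (C2*sin(sqrt(15)*a/16) + C3*cos(sqrt(15)*a/16))*exp(a/16)


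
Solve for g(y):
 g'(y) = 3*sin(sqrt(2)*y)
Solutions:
 g(y) = C1 - 3*sqrt(2)*cos(sqrt(2)*y)/2


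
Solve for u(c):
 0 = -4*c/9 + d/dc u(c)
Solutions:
 u(c) = C1 + 2*c^2/9


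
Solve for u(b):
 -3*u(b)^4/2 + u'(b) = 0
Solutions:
 u(b) = 2^(1/3)*(-1/(C1 + 9*b))^(1/3)
 u(b) = 2^(1/3)*(-1/(C1 + 3*b))^(1/3)*(-3^(2/3) - 3*3^(1/6)*I)/6
 u(b) = 2^(1/3)*(-1/(C1 + 3*b))^(1/3)*(-3^(2/3) + 3*3^(1/6)*I)/6


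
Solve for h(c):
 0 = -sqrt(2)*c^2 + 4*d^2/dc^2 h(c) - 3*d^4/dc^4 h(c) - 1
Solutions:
 h(c) = C1 + C2*c + C3*exp(-2*sqrt(3)*c/3) + C4*exp(2*sqrt(3)*c/3) + sqrt(2)*c^4/48 + c^2*(2 + 3*sqrt(2))/16


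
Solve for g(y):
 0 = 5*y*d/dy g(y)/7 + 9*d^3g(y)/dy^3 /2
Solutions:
 g(y) = C1 + Integral(C2*airyai(-1470^(1/3)*y/21) + C3*airybi(-1470^(1/3)*y/21), y)


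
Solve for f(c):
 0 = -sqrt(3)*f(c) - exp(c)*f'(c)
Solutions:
 f(c) = C1*exp(sqrt(3)*exp(-c))


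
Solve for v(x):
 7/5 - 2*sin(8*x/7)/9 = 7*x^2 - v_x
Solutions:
 v(x) = C1 + 7*x^3/3 - 7*x/5 - 7*cos(8*x/7)/36


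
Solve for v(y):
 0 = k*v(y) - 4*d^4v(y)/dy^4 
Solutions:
 v(y) = C1*exp(-sqrt(2)*k^(1/4)*y/2) + C2*exp(sqrt(2)*k^(1/4)*y/2) + C3*exp(-sqrt(2)*I*k^(1/4)*y/2) + C4*exp(sqrt(2)*I*k^(1/4)*y/2)


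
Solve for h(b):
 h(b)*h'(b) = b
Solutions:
 h(b) = -sqrt(C1 + b^2)
 h(b) = sqrt(C1 + b^2)


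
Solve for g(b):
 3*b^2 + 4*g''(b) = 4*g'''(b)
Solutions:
 g(b) = C1 + C2*b + C3*exp(b) - b^4/16 - b^3/4 - 3*b^2/4


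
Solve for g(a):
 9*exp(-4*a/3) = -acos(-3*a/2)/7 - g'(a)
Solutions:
 g(a) = C1 - a*acos(-3*a/2)/7 - sqrt(4 - 9*a^2)/21 + 27*exp(-4*a/3)/4


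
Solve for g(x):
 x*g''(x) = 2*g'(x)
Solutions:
 g(x) = C1 + C2*x^3


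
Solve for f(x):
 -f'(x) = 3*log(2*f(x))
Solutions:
 Integral(1/(log(_y) + log(2)), (_y, f(x)))/3 = C1 - x


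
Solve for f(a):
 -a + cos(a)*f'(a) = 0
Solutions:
 f(a) = C1 + Integral(a/cos(a), a)


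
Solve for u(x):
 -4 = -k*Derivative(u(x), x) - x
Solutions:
 u(x) = C1 - x^2/(2*k) + 4*x/k


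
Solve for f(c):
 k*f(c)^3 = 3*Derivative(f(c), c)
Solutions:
 f(c) = -sqrt(6)*sqrt(-1/(C1 + c*k))/2
 f(c) = sqrt(6)*sqrt(-1/(C1 + c*k))/2


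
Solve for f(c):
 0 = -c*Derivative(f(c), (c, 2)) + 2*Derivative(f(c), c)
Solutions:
 f(c) = C1 + C2*c^3


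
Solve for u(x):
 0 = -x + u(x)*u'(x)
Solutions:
 u(x) = -sqrt(C1 + x^2)
 u(x) = sqrt(C1 + x^2)


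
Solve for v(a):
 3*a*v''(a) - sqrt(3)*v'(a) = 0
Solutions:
 v(a) = C1 + C2*a^(sqrt(3)/3 + 1)


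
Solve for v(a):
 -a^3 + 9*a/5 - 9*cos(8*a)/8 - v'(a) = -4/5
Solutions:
 v(a) = C1 - a^4/4 + 9*a^2/10 + 4*a/5 - 9*sin(8*a)/64


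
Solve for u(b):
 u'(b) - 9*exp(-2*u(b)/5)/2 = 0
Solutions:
 u(b) = 5*log(-sqrt(C1 + 9*b)) - 5*log(5)/2
 u(b) = 5*log(C1 + 9*b)/2 - 5*log(5)/2


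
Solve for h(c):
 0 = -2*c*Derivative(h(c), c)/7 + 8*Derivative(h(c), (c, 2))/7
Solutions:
 h(c) = C1 + C2*erfi(sqrt(2)*c/4)


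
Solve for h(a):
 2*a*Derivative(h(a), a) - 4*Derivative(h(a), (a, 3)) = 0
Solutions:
 h(a) = C1 + Integral(C2*airyai(2^(2/3)*a/2) + C3*airybi(2^(2/3)*a/2), a)


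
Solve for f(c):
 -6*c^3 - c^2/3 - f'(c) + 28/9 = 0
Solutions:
 f(c) = C1 - 3*c^4/2 - c^3/9 + 28*c/9


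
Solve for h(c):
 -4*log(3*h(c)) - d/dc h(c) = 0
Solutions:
 Integral(1/(log(_y) + log(3)), (_y, h(c)))/4 = C1 - c


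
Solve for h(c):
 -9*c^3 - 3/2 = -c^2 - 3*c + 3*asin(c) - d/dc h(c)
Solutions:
 h(c) = C1 + 9*c^4/4 - c^3/3 - 3*c^2/2 + 3*c*asin(c) + 3*c/2 + 3*sqrt(1 - c^2)


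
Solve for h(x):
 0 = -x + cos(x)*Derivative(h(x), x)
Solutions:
 h(x) = C1 + Integral(x/cos(x), x)


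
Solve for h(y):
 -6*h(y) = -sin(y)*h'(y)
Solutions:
 h(y) = C1*(cos(y)^3 - 3*cos(y)^2 + 3*cos(y) - 1)/(cos(y)^3 + 3*cos(y)^2 + 3*cos(y) + 1)


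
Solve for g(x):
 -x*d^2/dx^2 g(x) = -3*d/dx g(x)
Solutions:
 g(x) = C1 + C2*x^4


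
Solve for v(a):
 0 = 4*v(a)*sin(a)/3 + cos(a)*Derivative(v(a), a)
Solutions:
 v(a) = C1*cos(a)^(4/3)
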